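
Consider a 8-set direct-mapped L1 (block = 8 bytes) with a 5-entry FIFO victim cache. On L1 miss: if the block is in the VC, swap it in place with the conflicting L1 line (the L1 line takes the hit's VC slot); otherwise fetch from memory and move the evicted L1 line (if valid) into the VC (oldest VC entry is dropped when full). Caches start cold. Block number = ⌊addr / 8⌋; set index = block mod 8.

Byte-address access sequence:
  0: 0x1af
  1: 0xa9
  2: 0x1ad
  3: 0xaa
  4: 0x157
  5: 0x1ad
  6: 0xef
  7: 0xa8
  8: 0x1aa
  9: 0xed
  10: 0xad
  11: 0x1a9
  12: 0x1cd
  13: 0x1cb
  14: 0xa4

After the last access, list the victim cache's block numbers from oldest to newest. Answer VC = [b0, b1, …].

0: 0x1af (blk 53, set 5) → MISS  vc=[]
1: 0xa9 (blk 21, set 5) → MISS  vc=[53]
2: 0x1ad (blk 53, set 5) → VC-HIT  vc=[21]
3: 0xaa (blk 21, set 5) → VC-HIT  vc=[53]
4: 0x157 (blk 42, set 2) → MISS  vc=[53]
5: 0x1ad (blk 53, set 5) → VC-HIT  vc=[21]
6: 0xef (blk 29, set 5) → MISS  vc=[21, 53]
7: 0xa8 (blk 21, set 5) → VC-HIT  vc=[29, 53]
8: 0x1aa (blk 53, set 5) → VC-HIT  vc=[29, 21]
9: 0xed (blk 29, set 5) → VC-HIT  vc=[53, 21]
10: 0xad (blk 21, set 5) → VC-HIT  vc=[53, 29]
11: 0x1a9 (blk 53, set 5) → VC-HIT  vc=[21, 29]
12: 0x1cd (blk 57, set 1) → MISS  vc=[21, 29]
13: 0x1cb (blk 57, set 1) → L1-HIT  vc=[21, 29]
14: 0xa4 (blk 20, set 4) → MISS  vc=[21, 29]

VC = [21, 29]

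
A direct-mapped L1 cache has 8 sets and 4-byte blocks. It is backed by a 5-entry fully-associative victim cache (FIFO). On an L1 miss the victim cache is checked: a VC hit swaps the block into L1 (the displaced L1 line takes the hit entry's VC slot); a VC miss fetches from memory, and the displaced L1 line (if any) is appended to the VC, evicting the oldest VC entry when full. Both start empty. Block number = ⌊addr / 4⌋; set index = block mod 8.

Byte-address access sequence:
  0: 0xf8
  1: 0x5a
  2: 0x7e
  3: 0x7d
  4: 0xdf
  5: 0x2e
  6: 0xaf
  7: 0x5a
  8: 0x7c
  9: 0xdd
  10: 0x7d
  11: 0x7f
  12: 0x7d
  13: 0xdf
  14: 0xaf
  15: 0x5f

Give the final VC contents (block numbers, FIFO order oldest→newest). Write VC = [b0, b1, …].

0: 0xf8 (blk 62, set 6) → MISS  vc=[]
1: 0x5a (blk 22, set 6) → MISS  vc=[62]
2: 0x7e (blk 31, set 7) → MISS  vc=[62]
3: 0x7d (blk 31, set 7) → L1-HIT  vc=[62]
4: 0xdf (blk 55, set 7) → MISS  vc=[62, 31]
5: 0x2e (blk 11, set 3) → MISS  vc=[62, 31]
6: 0xaf (blk 43, set 3) → MISS  vc=[62, 31, 11]
7: 0x5a (blk 22, set 6) → L1-HIT  vc=[62, 31, 11]
8: 0x7c (blk 31, set 7) → VC-HIT  vc=[62, 55, 11]
9: 0xdd (blk 55, set 7) → VC-HIT  vc=[62, 31, 11]
10: 0x7d (blk 31, set 7) → VC-HIT  vc=[62, 55, 11]
11: 0x7f (blk 31, set 7) → L1-HIT  vc=[62, 55, 11]
12: 0x7d (blk 31, set 7) → L1-HIT  vc=[62, 55, 11]
13: 0xdf (blk 55, set 7) → VC-HIT  vc=[62, 31, 11]
14: 0xaf (blk 43, set 3) → L1-HIT  vc=[62, 31, 11]
15: 0x5f (blk 23, set 7) → MISS  vc=[62, 31, 11, 55]

VC = [62, 31, 11, 55]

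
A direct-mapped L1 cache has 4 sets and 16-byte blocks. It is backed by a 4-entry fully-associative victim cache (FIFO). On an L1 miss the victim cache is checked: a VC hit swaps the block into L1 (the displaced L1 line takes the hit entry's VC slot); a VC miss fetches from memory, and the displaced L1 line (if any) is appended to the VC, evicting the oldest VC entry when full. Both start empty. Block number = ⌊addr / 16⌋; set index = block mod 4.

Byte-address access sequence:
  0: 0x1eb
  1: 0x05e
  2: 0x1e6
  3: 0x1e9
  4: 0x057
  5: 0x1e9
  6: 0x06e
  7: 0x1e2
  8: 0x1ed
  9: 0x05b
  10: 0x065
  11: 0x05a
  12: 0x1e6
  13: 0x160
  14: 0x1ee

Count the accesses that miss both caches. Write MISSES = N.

MISSES = 4

0: 0x1eb (blk 30, set 2) → MISS  vc=[]
1: 0x5e (blk 5, set 1) → MISS  vc=[]
2: 0x1e6 (blk 30, set 2) → L1-HIT  vc=[]
3: 0x1e9 (blk 30, set 2) → L1-HIT  vc=[]
4: 0x57 (blk 5, set 1) → L1-HIT  vc=[]
5: 0x1e9 (blk 30, set 2) → L1-HIT  vc=[]
6: 0x6e (blk 6, set 2) → MISS  vc=[30]
7: 0x1e2 (blk 30, set 2) → VC-HIT  vc=[6]
8: 0x1ed (blk 30, set 2) → L1-HIT  vc=[6]
9: 0x5b (blk 5, set 1) → L1-HIT  vc=[6]
10: 0x65 (blk 6, set 2) → VC-HIT  vc=[30]
11: 0x5a (blk 5, set 1) → L1-HIT  vc=[30]
12: 0x1e6 (blk 30, set 2) → VC-HIT  vc=[6]
13: 0x160 (blk 22, set 2) → MISS  vc=[6, 30]
14: 0x1ee (blk 30, set 2) → VC-HIT  vc=[6, 22]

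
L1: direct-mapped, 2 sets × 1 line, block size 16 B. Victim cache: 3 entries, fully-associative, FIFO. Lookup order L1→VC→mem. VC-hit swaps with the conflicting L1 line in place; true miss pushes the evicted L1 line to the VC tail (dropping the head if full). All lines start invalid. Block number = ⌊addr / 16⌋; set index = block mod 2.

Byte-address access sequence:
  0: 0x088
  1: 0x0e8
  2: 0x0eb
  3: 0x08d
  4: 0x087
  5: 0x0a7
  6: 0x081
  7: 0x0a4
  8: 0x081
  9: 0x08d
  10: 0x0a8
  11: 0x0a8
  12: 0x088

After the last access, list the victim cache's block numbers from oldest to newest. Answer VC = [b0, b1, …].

  [0] addr=0x88 blk=8 s=0: MISS | VC []
  [1] addr=0xe8 blk=14 s=0: MISS | VC [8]
  [2] addr=0xeb blk=14 s=0: L1-HIT | VC [8]
  [3] addr=0x8d blk=8 s=0: VC-HIT | VC [14]
  [4] addr=0x87 blk=8 s=0: L1-HIT | VC [14]
  [5] addr=0xa7 blk=10 s=0: MISS | VC [14, 8]
  [6] addr=0x81 blk=8 s=0: VC-HIT | VC [14, 10]
  [7] addr=0xa4 blk=10 s=0: VC-HIT | VC [14, 8]
  [8] addr=0x81 blk=8 s=0: VC-HIT | VC [14, 10]
  [9] addr=0x8d blk=8 s=0: L1-HIT | VC [14, 10]
  [10] addr=0xa8 blk=10 s=0: VC-HIT | VC [14, 8]
  [11] addr=0xa8 blk=10 s=0: L1-HIT | VC [14, 8]
  [12] addr=0x88 blk=8 s=0: VC-HIT | VC [14, 10]

VC = [14, 10]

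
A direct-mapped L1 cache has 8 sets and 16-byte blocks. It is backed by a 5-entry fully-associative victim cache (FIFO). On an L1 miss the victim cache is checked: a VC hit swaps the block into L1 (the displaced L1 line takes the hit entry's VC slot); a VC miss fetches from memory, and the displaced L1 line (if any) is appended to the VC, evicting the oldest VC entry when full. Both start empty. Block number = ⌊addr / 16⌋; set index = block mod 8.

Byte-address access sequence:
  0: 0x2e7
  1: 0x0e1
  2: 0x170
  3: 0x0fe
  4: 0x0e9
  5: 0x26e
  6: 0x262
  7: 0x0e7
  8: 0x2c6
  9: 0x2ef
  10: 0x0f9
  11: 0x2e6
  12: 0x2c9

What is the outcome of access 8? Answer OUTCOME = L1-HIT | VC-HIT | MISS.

#0 0x2e7→b46/s6 MISS; vc=[]
#1 0xe1→b14/s6 MISS; vc=[46]
#2 0x170→b23/s7 MISS; vc=[46]
#3 0xfe→b15/s7 MISS; vc=[46,23]
#4 0xe9→b14/s6 L1-HIT; vc=[46,23]
#5 0x26e→b38/s6 MISS; vc=[46,23,14]
#6 0x262→b38/s6 L1-HIT; vc=[46,23,14]
#7 0xe7→b14/s6 VC-HIT; vc=[46,23,38]
#8 0x2c6→b44/s4 MISS; vc=[46,23,38]
#9 0x2ef→b46/s6 VC-HIT; vc=[14,23,38]
#10 0xf9→b15/s7 L1-HIT; vc=[14,23,38]
#11 0x2e6→b46/s6 L1-HIT; vc=[14,23,38]
#12 0x2c9→b44/s4 L1-HIT; vc=[14,23,38]

OUTCOME = MISS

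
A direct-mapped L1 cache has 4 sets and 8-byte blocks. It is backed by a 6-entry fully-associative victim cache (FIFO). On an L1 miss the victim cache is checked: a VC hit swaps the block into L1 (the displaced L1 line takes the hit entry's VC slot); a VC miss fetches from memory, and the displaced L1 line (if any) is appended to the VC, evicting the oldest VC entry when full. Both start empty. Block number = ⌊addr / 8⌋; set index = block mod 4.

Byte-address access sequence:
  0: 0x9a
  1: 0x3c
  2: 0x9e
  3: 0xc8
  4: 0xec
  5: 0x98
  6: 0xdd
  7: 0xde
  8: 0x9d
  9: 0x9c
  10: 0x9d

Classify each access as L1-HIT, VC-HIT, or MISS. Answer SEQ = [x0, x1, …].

0: 0x9a (blk 19, set 3) → MISS  vc=[]
1: 0x3c (blk 7, set 3) → MISS  vc=[19]
2: 0x9e (blk 19, set 3) → VC-HIT  vc=[7]
3: 0xc8 (blk 25, set 1) → MISS  vc=[7]
4: 0xec (blk 29, set 1) → MISS  vc=[7, 25]
5: 0x98 (blk 19, set 3) → L1-HIT  vc=[7, 25]
6: 0xdd (blk 27, set 3) → MISS  vc=[7, 25, 19]
7: 0xde (blk 27, set 3) → L1-HIT  vc=[7, 25, 19]
8: 0x9d (blk 19, set 3) → VC-HIT  vc=[7, 25, 27]
9: 0x9c (blk 19, set 3) → L1-HIT  vc=[7, 25, 27]
10: 0x9d (blk 19, set 3) → L1-HIT  vc=[7, 25, 27]

SEQ = [MISS, MISS, VC-HIT, MISS, MISS, L1-HIT, MISS, L1-HIT, VC-HIT, L1-HIT, L1-HIT]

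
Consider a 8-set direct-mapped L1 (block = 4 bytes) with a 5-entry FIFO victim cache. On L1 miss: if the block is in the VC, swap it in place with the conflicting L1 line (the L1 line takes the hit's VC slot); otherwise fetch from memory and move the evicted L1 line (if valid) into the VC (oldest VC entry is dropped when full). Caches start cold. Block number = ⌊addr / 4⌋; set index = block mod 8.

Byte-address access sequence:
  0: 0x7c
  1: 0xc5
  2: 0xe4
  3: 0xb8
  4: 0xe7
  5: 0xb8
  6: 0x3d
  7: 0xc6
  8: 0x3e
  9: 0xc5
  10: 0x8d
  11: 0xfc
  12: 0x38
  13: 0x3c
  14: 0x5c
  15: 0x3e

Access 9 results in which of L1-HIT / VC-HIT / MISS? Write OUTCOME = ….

OUTCOME = L1-HIT

#0 0x7c→b31/s7 MISS; vc=[]
#1 0xc5→b49/s1 MISS; vc=[]
#2 0xe4→b57/s1 MISS; vc=[49]
#3 0xb8→b46/s6 MISS; vc=[49]
#4 0xe7→b57/s1 L1-HIT; vc=[49]
#5 0xb8→b46/s6 L1-HIT; vc=[49]
#6 0x3d→b15/s7 MISS; vc=[49,31]
#7 0xc6→b49/s1 VC-HIT; vc=[57,31]
#8 0x3e→b15/s7 L1-HIT; vc=[57,31]
#9 0xc5→b49/s1 L1-HIT; vc=[57,31]
#10 0x8d→b35/s3 MISS; vc=[57,31]
#11 0xfc→b63/s7 MISS; vc=[57,31,15]
#12 0x38→b14/s6 MISS; vc=[57,31,15,46]
#13 0x3c→b15/s7 VC-HIT; vc=[57,31,63,46]
#14 0x5c→b23/s7 MISS; vc=[57,31,63,46,15]
#15 0x3e→b15/s7 VC-HIT; vc=[57,31,63,46,23]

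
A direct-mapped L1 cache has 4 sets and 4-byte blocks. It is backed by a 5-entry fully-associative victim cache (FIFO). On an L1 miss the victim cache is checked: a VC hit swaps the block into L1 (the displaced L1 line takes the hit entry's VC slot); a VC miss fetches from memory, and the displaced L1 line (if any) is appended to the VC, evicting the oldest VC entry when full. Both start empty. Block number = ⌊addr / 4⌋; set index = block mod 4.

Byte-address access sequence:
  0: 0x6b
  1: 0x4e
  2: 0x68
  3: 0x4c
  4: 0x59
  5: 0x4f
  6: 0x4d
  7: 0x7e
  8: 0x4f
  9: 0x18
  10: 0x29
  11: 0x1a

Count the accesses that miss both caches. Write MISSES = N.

  [0] addr=0x6b blk=26 s=2: MISS | VC []
  [1] addr=0x4e blk=19 s=3: MISS | VC []
  [2] addr=0x68 blk=26 s=2: L1-HIT | VC []
  [3] addr=0x4c blk=19 s=3: L1-HIT | VC []
  [4] addr=0x59 blk=22 s=2: MISS | VC [26]
  [5] addr=0x4f blk=19 s=3: L1-HIT | VC [26]
  [6] addr=0x4d blk=19 s=3: L1-HIT | VC [26]
  [7] addr=0x7e blk=31 s=3: MISS | VC [26, 19]
  [8] addr=0x4f blk=19 s=3: VC-HIT | VC [26, 31]
  [9] addr=0x18 blk=6 s=2: MISS | VC [26, 31, 22]
  [10] addr=0x29 blk=10 s=2: MISS | VC [26, 31, 22, 6]
  [11] addr=0x1a blk=6 s=2: VC-HIT | VC [26, 31, 22, 10]

MISSES = 6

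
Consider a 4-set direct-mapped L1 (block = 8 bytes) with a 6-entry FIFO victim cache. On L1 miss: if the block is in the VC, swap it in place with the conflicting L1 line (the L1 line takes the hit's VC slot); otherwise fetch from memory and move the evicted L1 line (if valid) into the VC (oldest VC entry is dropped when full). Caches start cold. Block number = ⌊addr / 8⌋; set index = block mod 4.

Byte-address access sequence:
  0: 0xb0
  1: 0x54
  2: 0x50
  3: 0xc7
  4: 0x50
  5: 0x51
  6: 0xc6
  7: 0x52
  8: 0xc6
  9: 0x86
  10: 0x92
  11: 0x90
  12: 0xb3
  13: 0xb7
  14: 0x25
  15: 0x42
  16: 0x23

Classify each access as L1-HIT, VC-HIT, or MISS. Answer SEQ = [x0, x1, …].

SEQ = [MISS, MISS, L1-HIT, MISS, L1-HIT, L1-HIT, L1-HIT, L1-HIT, L1-HIT, MISS, MISS, L1-HIT, VC-HIT, L1-HIT, MISS, MISS, VC-HIT]

  [0] addr=0xb0 blk=22 s=2: MISS | VC []
  [1] addr=0x54 blk=10 s=2: MISS | VC [22]
  [2] addr=0x50 blk=10 s=2: L1-HIT | VC [22]
  [3] addr=0xc7 blk=24 s=0: MISS | VC [22]
  [4] addr=0x50 blk=10 s=2: L1-HIT | VC [22]
  [5] addr=0x51 blk=10 s=2: L1-HIT | VC [22]
  [6] addr=0xc6 blk=24 s=0: L1-HIT | VC [22]
  [7] addr=0x52 blk=10 s=2: L1-HIT | VC [22]
  [8] addr=0xc6 blk=24 s=0: L1-HIT | VC [22]
  [9] addr=0x86 blk=16 s=0: MISS | VC [22, 24]
  [10] addr=0x92 blk=18 s=2: MISS | VC [22, 24, 10]
  [11] addr=0x90 blk=18 s=2: L1-HIT | VC [22, 24, 10]
  [12] addr=0xb3 blk=22 s=2: VC-HIT | VC [18, 24, 10]
  [13] addr=0xb7 blk=22 s=2: L1-HIT | VC [18, 24, 10]
  [14] addr=0x25 blk=4 s=0: MISS | VC [18, 24, 10, 16]
  [15] addr=0x42 blk=8 s=0: MISS | VC [18, 24, 10, 16, 4]
  [16] addr=0x23 blk=4 s=0: VC-HIT | VC [18, 24, 10, 16, 8]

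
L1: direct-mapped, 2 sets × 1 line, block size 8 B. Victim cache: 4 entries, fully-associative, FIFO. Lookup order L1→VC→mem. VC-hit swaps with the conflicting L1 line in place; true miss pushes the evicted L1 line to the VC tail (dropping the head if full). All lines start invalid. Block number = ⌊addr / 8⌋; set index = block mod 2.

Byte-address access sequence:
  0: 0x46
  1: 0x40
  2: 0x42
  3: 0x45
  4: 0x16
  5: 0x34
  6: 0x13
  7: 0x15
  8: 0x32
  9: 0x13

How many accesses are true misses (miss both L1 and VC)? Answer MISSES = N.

MISSES = 3

  [0] addr=0x46 blk=8 s=0: MISS | VC []
  [1] addr=0x40 blk=8 s=0: L1-HIT | VC []
  [2] addr=0x42 blk=8 s=0: L1-HIT | VC []
  [3] addr=0x45 blk=8 s=0: L1-HIT | VC []
  [4] addr=0x16 blk=2 s=0: MISS | VC [8]
  [5] addr=0x34 blk=6 s=0: MISS | VC [8, 2]
  [6] addr=0x13 blk=2 s=0: VC-HIT | VC [8, 6]
  [7] addr=0x15 blk=2 s=0: L1-HIT | VC [8, 6]
  [8] addr=0x32 blk=6 s=0: VC-HIT | VC [8, 2]
  [9] addr=0x13 blk=2 s=0: VC-HIT | VC [8, 6]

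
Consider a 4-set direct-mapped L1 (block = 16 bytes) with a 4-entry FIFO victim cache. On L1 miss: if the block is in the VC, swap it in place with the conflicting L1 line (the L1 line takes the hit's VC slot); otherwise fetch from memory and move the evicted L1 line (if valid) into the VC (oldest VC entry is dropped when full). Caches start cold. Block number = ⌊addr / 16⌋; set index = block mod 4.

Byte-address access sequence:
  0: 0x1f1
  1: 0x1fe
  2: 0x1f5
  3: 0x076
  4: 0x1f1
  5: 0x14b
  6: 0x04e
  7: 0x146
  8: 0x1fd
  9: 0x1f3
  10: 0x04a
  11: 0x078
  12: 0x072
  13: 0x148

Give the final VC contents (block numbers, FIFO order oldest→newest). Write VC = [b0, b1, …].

0: 0x1f1 (blk 31, set 3) → MISS  vc=[]
1: 0x1fe (blk 31, set 3) → L1-HIT  vc=[]
2: 0x1f5 (blk 31, set 3) → L1-HIT  vc=[]
3: 0x76 (blk 7, set 3) → MISS  vc=[31]
4: 0x1f1 (blk 31, set 3) → VC-HIT  vc=[7]
5: 0x14b (blk 20, set 0) → MISS  vc=[7]
6: 0x4e (blk 4, set 0) → MISS  vc=[7, 20]
7: 0x146 (blk 20, set 0) → VC-HIT  vc=[7, 4]
8: 0x1fd (blk 31, set 3) → L1-HIT  vc=[7, 4]
9: 0x1f3 (blk 31, set 3) → L1-HIT  vc=[7, 4]
10: 0x4a (blk 4, set 0) → VC-HIT  vc=[7, 20]
11: 0x78 (blk 7, set 3) → VC-HIT  vc=[31, 20]
12: 0x72 (blk 7, set 3) → L1-HIT  vc=[31, 20]
13: 0x148 (blk 20, set 0) → VC-HIT  vc=[31, 4]

VC = [31, 4]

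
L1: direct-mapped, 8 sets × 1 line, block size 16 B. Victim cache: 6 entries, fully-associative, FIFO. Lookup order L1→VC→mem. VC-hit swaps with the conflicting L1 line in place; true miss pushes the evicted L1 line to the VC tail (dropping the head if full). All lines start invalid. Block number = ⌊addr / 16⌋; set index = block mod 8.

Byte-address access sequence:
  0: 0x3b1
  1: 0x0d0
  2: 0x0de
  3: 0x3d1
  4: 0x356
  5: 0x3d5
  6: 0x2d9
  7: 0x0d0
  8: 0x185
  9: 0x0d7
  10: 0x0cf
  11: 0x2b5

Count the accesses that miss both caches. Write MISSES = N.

MISSES = 8

0: 0x3b1 (blk 59, set 3) → MISS  vc=[]
1: 0xd0 (blk 13, set 5) → MISS  vc=[]
2: 0xde (blk 13, set 5) → L1-HIT  vc=[]
3: 0x3d1 (blk 61, set 5) → MISS  vc=[13]
4: 0x356 (blk 53, set 5) → MISS  vc=[13, 61]
5: 0x3d5 (blk 61, set 5) → VC-HIT  vc=[13, 53]
6: 0x2d9 (blk 45, set 5) → MISS  vc=[13, 53, 61]
7: 0xd0 (blk 13, set 5) → VC-HIT  vc=[45, 53, 61]
8: 0x185 (blk 24, set 0) → MISS  vc=[45, 53, 61]
9: 0xd7 (blk 13, set 5) → L1-HIT  vc=[45, 53, 61]
10: 0xcf (blk 12, set 4) → MISS  vc=[45, 53, 61]
11: 0x2b5 (blk 43, set 3) → MISS  vc=[45, 53, 61, 59]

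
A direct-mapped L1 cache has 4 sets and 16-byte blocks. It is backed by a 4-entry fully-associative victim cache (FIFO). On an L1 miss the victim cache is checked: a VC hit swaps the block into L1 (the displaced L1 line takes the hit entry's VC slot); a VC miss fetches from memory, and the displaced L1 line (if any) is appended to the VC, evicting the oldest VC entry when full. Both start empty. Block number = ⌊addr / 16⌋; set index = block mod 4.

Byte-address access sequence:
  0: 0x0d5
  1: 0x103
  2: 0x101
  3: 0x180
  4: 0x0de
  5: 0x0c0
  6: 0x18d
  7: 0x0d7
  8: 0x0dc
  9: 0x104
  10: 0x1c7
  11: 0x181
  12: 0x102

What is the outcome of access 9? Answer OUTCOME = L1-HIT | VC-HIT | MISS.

  [0] addr=0xd5 blk=13 s=1: MISS | VC []
  [1] addr=0x103 blk=16 s=0: MISS | VC []
  [2] addr=0x101 blk=16 s=0: L1-HIT | VC []
  [3] addr=0x180 blk=24 s=0: MISS | VC [16]
  [4] addr=0xde blk=13 s=1: L1-HIT | VC [16]
  [5] addr=0xc0 blk=12 s=0: MISS | VC [16, 24]
  [6] addr=0x18d blk=24 s=0: VC-HIT | VC [16, 12]
  [7] addr=0xd7 blk=13 s=1: L1-HIT | VC [16, 12]
  [8] addr=0xdc blk=13 s=1: L1-HIT | VC [16, 12]
  [9] addr=0x104 blk=16 s=0: VC-HIT | VC [24, 12]
  [10] addr=0x1c7 blk=28 s=0: MISS | VC [24, 12, 16]
  [11] addr=0x181 blk=24 s=0: VC-HIT | VC [28, 12, 16]
  [12] addr=0x102 blk=16 s=0: VC-HIT | VC [28, 12, 24]

OUTCOME = VC-HIT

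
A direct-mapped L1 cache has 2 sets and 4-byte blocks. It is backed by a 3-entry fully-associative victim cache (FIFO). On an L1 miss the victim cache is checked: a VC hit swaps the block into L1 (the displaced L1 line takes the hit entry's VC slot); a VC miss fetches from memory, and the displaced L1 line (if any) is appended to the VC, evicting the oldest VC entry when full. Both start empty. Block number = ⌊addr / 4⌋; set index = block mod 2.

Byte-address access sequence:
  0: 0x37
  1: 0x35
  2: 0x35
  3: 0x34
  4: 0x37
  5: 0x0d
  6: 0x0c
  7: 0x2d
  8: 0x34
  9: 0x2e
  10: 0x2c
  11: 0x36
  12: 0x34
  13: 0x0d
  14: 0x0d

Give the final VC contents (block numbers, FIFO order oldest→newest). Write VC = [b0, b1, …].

0: 0x37 (blk 13, set 1) → MISS  vc=[]
1: 0x35 (blk 13, set 1) → L1-HIT  vc=[]
2: 0x35 (blk 13, set 1) → L1-HIT  vc=[]
3: 0x34 (blk 13, set 1) → L1-HIT  vc=[]
4: 0x37 (blk 13, set 1) → L1-HIT  vc=[]
5: 0xd (blk 3, set 1) → MISS  vc=[13]
6: 0xc (blk 3, set 1) → L1-HIT  vc=[13]
7: 0x2d (blk 11, set 1) → MISS  vc=[13, 3]
8: 0x34 (blk 13, set 1) → VC-HIT  vc=[11, 3]
9: 0x2e (blk 11, set 1) → VC-HIT  vc=[13, 3]
10: 0x2c (blk 11, set 1) → L1-HIT  vc=[13, 3]
11: 0x36 (blk 13, set 1) → VC-HIT  vc=[11, 3]
12: 0x34 (blk 13, set 1) → L1-HIT  vc=[11, 3]
13: 0xd (blk 3, set 1) → VC-HIT  vc=[11, 13]
14: 0xd (blk 3, set 1) → L1-HIT  vc=[11, 13]

VC = [11, 13]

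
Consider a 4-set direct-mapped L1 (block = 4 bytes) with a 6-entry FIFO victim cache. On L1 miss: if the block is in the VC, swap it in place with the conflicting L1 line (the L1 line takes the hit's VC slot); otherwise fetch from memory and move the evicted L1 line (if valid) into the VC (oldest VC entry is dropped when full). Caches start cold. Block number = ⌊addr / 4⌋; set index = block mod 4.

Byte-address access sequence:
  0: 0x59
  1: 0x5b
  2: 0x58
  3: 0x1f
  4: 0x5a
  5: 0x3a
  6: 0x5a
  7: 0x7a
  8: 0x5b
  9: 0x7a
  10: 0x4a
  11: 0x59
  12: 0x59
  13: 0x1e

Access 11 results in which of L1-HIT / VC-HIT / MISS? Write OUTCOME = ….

0: 0x59 (blk 22, set 2) → MISS  vc=[]
1: 0x5b (blk 22, set 2) → L1-HIT  vc=[]
2: 0x58 (blk 22, set 2) → L1-HIT  vc=[]
3: 0x1f (blk 7, set 3) → MISS  vc=[]
4: 0x5a (blk 22, set 2) → L1-HIT  vc=[]
5: 0x3a (blk 14, set 2) → MISS  vc=[22]
6: 0x5a (blk 22, set 2) → VC-HIT  vc=[14]
7: 0x7a (blk 30, set 2) → MISS  vc=[14, 22]
8: 0x5b (blk 22, set 2) → VC-HIT  vc=[14, 30]
9: 0x7a (blk 30, set 2) → VC-HIT  vc=[14, 22]
10: 0x4a (blk 18, set 2) → MISS  vc=[14, 22, 30]
11: 0x59 (blk 22, set 2) → VC-HIT  vc=[14, 18, 30]
12: 0x59 (blk 22, set 2) → L1-HIT  vc=[14, 18, 30]
13: 0x1e (blk 7, set 3) → L1-HIT  vc=[14, 18, 30]

OUTCOME = VC-HIT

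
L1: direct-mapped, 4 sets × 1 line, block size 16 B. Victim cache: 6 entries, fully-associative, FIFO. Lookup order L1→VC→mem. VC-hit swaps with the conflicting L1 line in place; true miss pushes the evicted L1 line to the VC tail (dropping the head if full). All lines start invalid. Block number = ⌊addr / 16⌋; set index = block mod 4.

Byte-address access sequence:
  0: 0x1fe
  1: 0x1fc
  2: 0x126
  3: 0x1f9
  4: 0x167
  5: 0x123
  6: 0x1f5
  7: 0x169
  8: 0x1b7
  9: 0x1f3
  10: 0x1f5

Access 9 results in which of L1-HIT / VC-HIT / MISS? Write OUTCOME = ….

  [0] addr=0x1fe blk=31 s=3: MISS | VC []
  [1] addr=0x1fc blk=31 s=3: L1-HIT | VC []
  [2] addr=0x126 blk=18 s=2: MISS | VC []
  [3] addr=0x1f9 blk=31 s=3: L1-HIT | VC []
  [4] addr=0x167 blk=22 s=2: MISS | VC [18]
  [5] addr=0x123 blk=18 s=2: VC-HIT | VC [22]
  [6] addr=0x1f5 blk=31 s=3: L1-HIT | VC [22]
  [7] addr=0x169 blk=22 s=2: VC-HIT | VC [18]
  [8] addr=0x1b7 blk=27 s=3: MISS | VC [18, 31]
  [9] addr=0x1f3 blk=31 s=3: VC-HIT | VC [18, 27]
  [10] addr=0x1f5 blk=31 s=3: L1-HIT | VC [18, 27]

OUTCOME = VC-HIT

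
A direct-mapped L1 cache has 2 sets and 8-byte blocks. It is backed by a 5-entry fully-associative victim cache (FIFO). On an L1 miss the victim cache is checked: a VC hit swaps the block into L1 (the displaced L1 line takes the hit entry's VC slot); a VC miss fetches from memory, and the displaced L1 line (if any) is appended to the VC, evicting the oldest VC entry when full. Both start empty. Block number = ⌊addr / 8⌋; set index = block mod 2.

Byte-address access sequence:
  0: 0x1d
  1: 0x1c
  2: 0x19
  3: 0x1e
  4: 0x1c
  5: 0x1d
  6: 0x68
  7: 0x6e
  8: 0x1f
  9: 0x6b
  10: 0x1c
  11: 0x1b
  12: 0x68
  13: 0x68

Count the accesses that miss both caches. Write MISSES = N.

#0 0x1d→b3/s1 MISS; vc=[]
#1 0x1c→b3/s1 L1-HIT; vc=[]
#2 0x19→b3/s1 L1-HIT; vc=[]
#3 0x1e→b3/s1 L1-HIT; vc=[]
#4 0x1c→b3/s1 L1-HIT; vc=[]
#5 0x1d→b3/s1 L1-HIT; vc=[]
#6 0x68→b13/s1 MISS; vc=[3]
#7 0x6e→b13/s1 L1-HIT; vc=[3]
#8 0x1f→b3/s1 VC-HIT; vc=[13]
#9 0x6b→b13/s1 VC-HIT; vc=[3]
#10 0x1c→b3/s1 VC-HIT; vc=[13]
#11 0x1b→b3/s1 L1-HIT; vc=[13]
#12 0x68→b13/s1 VC-HIT; vc=[3]
#13 0x68→b13/s1 L1-HIT; vc=[3]

MISSES = 2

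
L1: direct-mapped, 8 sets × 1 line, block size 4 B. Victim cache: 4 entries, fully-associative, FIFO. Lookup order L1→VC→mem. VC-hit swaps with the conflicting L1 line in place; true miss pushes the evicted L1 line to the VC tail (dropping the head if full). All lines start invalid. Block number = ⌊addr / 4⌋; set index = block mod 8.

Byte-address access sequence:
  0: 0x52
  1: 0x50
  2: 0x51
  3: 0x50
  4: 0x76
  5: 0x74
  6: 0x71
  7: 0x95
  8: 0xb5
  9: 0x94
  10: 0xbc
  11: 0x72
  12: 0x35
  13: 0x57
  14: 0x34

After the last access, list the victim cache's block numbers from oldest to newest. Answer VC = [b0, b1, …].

VC = [29, 45, 37, 21]

  [0] addr=0x52 blk=20 s=4: MISS | VC []
  [1] addr=0x50 blk=20 s=4: L1-HIT | VC []
  [2] addr=0x51 blk=20 s=4: L1-HIT | VC []
  [3] addr=0x50 blk=20 s=4: L1-HIT | VC []
  [4] addr=0x76 blk=29 s=5: MISS | VC []
  [5] addr=0x74 blk=29 s=5: L1-HIT | VC []
  [6] addr=0x71 blk=28 s=4: MISS | VC [20]
  [7] addr=0x95 blk=37 s=5: MISS | VC [20, 29]
  [8] addr=0xb5 blk=45 s=5: MISS | VC [20, 29, 37]
  [9] addr=0x94 blk=37 s=5: VC-HIT | VC [20, 29, 45]
  [10] addr=0xbc blk=47 s=7: MISS | VC [20, 29, 45]
  [11] addr=0x72 blk=28 s=4: L1-HIT | VC [20, 29, 45]
  [12] addr=0x35 blk=13 s=5: MISS | VC [20, 29, 45, 37]
  [13] addr=0x57 blk=21 s=5: MISS | VC [29, 45, 37, 13]
  [14] addr=0x34 blk=13 s=5: VC-HIT | VC [29, 45, 37, 21]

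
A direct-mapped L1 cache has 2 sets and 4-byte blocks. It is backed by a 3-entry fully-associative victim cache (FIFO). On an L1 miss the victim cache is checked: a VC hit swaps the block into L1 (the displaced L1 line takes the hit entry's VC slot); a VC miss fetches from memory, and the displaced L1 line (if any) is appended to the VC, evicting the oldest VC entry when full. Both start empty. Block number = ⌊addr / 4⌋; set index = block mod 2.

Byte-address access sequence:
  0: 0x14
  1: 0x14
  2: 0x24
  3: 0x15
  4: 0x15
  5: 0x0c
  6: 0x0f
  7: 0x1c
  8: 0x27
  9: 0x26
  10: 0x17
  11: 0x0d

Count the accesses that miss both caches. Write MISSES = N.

  [0] addr=0x14 blk=5 s=1: MISS | VC []
  [1] addr=0x14 blk=5 s=1: L1-HIT | VC []
  [2] addr=0x24 blk=9 s=1: MISS | VC [5]
  [3] addr=0x15 blk=5 s=1: VC-HIT | VC [9]
  [4] addr=0x15 blk=5 s=1: L1-HIT | VC [9]
  [5] addr=0xc blk=3 s=1: MISS | VC [9, 5]
  [6] addr=0xf blk=3 s=1: L1-HIT | VC [9, 5]
  [7] addr=0x1c blk=7 s=1: MISS | VC [9, 5, 3]
  [8] addr=0x27 blk=9 s=1: VC-HIT | VC [7, 5, 3]
  [9] addr=0x26 blk=9 s=1: L1-HIT | VC [7, 5, 3]
  [10] addr=0x17 blk=5 s=1: VC-HIT | VC [7, 9, 3]
  [11] addr=0xd blk=3 s=1: VC-HIT | VC [7, 9, 5]

MISSES = 4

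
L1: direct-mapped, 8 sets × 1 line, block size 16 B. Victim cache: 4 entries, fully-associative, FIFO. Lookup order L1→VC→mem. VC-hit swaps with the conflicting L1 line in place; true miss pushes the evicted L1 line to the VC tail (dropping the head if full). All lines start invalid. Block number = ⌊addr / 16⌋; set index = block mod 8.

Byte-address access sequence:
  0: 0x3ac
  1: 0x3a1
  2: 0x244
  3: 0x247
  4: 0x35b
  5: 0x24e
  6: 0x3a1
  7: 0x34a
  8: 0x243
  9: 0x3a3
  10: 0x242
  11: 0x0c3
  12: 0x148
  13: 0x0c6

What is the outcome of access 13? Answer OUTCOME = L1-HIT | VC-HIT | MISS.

  [0] addr=0x3ac blk=58 s=2: MISS | VC []
  [1] addr=0x3a1 blk=58 s=2: L1-HIT | VC []
  [2] addr=0x244 blk=36 s=4: MISS | VC []
  [3] addr=0x247 blk=36 s=4: L1-HIT | VC []
  [4] addr=0x35b blk=53 s=5: MISS | VC []
  [5] addr=0x24e blk=36 s=4: L1-HIT | VC []
  [6] addr=0x3a1 blk=58 s=2: L1-HIT | VC []
  [7] addr=0x34a blk=52 s=4: MISS | VC [36]
  [8] addr=0x243 blk=36 s=4: VC-HIT | VC [52]
  [9] addr=0x3a3 blk=58 s=2: L1-HIT | VC [52]
  [10] addr=0x242 blk=36 s=4: L1-HIT | VC [52]
  [11] addr=0xc3 blk=12 s=4: MISS | VC [52, 36]
  [12] addr=0x148 blk=20 s=4: MISS | VC [52, 36, 12]
  [13] addr=0xc6 blk=12 s=4: VC-HIT | VC [52, 36, 20]

OUTCOME = VC-HIT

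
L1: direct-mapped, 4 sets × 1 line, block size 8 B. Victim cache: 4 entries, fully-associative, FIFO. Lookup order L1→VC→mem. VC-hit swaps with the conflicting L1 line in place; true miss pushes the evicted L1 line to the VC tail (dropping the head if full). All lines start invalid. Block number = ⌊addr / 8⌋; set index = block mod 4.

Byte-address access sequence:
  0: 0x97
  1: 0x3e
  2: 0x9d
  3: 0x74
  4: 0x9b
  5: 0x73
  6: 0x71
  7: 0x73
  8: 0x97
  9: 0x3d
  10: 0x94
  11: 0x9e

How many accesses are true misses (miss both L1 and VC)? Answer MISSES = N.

MISSES = 4

  [0] addr=0x97 blk=18 s=2: MISS | VC []
  [1] addr=0x3e blk=7 s=3: MISS | VC []
  [2] addr=0x9d blk=19 s=3: MISS | VC [7]
  [3] addr=0x74 blk=14 s=2: MISS | VC [7, 18]
  [4] addr=0x9b blk=19 s=3: L1-HIT | VC [7, 18]
  [5] addr=0x73 blk=14 s=2: L1-HIT | VC [7, 18]
  [6] addr=0x71 blk=14 s=2: L1-HIT | VC [7, 18]
  [7] addr=0x73 blk=14 s=2: L1-HIT | VC [7, 18]
  [8] addr=0x97 blk=18 s=2: VC-HIT | VC [7, 14]
  [9] addr=0x3d blk=7 s=3: VC-HIT | VC [19, 14]
  [10] addr=0x94 blk=18 s=2: L1-HIT | VC [19, 14]
  [11] addr=0x9e blk=19 s=3: VC-HIT | VC [7, 14]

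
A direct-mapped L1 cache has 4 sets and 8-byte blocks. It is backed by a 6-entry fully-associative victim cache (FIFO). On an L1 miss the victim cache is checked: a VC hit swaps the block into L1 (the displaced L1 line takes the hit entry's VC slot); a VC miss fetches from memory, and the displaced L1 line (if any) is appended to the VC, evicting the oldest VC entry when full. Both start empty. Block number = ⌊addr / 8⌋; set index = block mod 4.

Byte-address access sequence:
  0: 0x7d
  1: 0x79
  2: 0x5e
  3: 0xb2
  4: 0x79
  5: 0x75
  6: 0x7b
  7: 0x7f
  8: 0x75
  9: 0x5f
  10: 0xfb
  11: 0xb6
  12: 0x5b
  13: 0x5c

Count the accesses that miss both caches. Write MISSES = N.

MISSES = 5

#0 0x7d→b15/s3 MISS; vc=[]
#1 0x79→b15/s3 L1-HIT; vc=[]
#2 0x5e→b11/s3 MISS; vc=[15]
#3 0xb2→b22/s2 MISS; vc=[15]
#4 0x79→b15/s3 VC-HIT; vc=[11]
#5 0x75→b14/s2 MISS; vc=[11,22]
#6 0x7b→b15/s3 L1-HIT; vc=[11,22]
#7 0x7f→b15/s3 L1-HIT; vc=[11,22]
#8 0x75→b14/s2 L1-HIT; vc=[11,22]
#9 0x5f→b11/s3 VC-HIT; vc=[15,22]
#10 0xfb→b31/s3 MISS; vc=[15,22,11]
#11 0xb6→b22/s2 VC-HIT; vc=[15,14,11]
#12 0x5b→b11/s3 VC-HIT; vc=[15,14,31]
#13 0x5c→b11/s3 L1-HIT; vc=[15,14,31]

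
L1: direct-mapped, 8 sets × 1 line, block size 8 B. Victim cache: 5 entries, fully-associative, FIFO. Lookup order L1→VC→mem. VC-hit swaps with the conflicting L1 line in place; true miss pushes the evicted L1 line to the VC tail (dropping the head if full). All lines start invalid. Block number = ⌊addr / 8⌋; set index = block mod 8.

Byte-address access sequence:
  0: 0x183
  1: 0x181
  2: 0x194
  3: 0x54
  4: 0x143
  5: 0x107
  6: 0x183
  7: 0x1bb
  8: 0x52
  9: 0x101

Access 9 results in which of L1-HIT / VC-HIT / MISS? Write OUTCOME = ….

#0 0x183→b48/s0 MISS; vc=[]
#1 0x181→b48/s0 L1-HIT; vc=[]
#2 0x194→b50/s2 MISS; vc=[]
#3 0x54→b10/s2 MISS; vc=[50]
#4 0x143→b40/s0 MISS; vc=[50,48]
#5 0x107→b32/s0 MISS; vc=[50,48,40]
#6 0x183→b48/s0 VC-HIT; vc=[50,32,40]
#7 0x1bb→b55/s7 MISS; vc=[50,32,40]
#8 0x52→b10/s2 L1-HIT; vc=[50,32,40]
#9 0x101→b32/s0 VC-HIT; vc=[50,48,40]

OUTCOME = VC-HIT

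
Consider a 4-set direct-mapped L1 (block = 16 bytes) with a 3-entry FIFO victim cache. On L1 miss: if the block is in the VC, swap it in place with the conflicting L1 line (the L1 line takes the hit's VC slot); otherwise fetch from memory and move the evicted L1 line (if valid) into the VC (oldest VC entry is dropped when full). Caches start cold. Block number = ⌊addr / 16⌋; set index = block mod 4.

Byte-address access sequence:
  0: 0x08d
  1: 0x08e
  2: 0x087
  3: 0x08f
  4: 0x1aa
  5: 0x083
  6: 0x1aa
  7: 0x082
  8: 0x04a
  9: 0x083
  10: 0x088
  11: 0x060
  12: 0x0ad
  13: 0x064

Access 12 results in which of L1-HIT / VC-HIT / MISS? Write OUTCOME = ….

OUTCOME = MISS

#0 0x8d→b8/s0 MISS; vc=[]
#1 0x8e→b8/s0 L1-HIT; vc=[]
#2 0x87→b8/s0 L1-HIT; vc=[]
#3 0x8f→b8/s0 L1-HIT; vc=[]
#4 0x1aa→b26/s2 MISS; vc=[]
#5 0x83→b8/s0 L1-HIT; vc=[]
#6 0x1aa→b26/s2 L1-HIT; vc=[]
#7 0x82→b8/s0 L1-HIT; vc=[]
#8 0x4a→b4/s0 MISS; vc=[8]
#9 0x83→b8/s0 VC-HIT; vc=[4]
#10 0x88→b8/s0 L1-HIT; vc=[4]
#11 0x60→b6/s2 MISS; vc=[4,26]
#12 0xad→b10/s2 MISS; vc=[4,26,6]
#13 0x64→b6/s2 VC-HIT; vc=[4,26,10]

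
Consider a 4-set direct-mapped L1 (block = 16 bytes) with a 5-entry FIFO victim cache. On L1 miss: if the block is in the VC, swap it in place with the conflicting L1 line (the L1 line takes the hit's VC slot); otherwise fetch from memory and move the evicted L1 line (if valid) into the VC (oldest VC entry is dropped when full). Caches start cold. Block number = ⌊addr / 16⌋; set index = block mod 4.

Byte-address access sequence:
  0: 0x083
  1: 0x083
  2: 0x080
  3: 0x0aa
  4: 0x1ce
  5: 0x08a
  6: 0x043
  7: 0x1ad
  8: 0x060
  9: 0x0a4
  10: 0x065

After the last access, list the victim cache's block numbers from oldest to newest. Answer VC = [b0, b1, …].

VC = [28, 8, 10, 26]

#0 0x83→b8/s0 MISS; vc=[]
#1 0x83→b8/s0 L1-HIT; vc=[]
#2 0x80→b8/s0 L1-HIT; vc=[]
#3 0xaa→b10/s2 MISS; vc=[]
#4 0x1ce→b28/s0 MISS; vc=[8]
#5 0x8a→b8/s0 VC-HIT; vc=[28]
#6 0x43→b4/s0 MISS; vc=[28,8]
#7 0x1ad→b26/s2 MISS; vc=[28,8,10]
#8 0x60→b6/s2 MISS; vc=[28,8,10,26]
#9 0xa4→b10/s2 VC-HIT; vc=[28,8,6,26]
#10 0x65→b6/s2 VC-HIT; vc=[28,8,10,26]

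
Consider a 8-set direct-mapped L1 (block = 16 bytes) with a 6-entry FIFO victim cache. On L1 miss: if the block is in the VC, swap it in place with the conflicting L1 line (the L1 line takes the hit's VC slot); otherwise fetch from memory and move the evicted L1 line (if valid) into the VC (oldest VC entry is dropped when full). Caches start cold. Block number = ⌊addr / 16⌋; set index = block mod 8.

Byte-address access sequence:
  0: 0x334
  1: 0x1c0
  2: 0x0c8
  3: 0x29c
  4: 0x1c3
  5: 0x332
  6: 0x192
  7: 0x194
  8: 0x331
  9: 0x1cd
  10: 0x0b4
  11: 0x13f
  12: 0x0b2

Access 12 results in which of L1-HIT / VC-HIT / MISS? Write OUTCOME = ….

OUTCOME = VC-HIT

  [0] addr=0x334 blk=51 s=3: MISS | VC []
  [1] addr=0x1c0 blk=28 s=4: MISS | VC []
  [2] addr=0xc8 blk=12 s=4: MISS | VC [28]
  [3] addr=0x29c blk=41 s=1: MISS | VC [28]
  [4] addr=0x1c3 blk=28 s=4: VC-HIT | VC [12]
  [5] addr=0x332 blk=51 s=3: L1-HIT | VC [12]
  [6] addr=0x192 blk=25 s=1: MISS | VC [12, 41]
  [7] addr=0x194 blk=25 s=1: L1-HIT | VC [12, 41]
  [8] addr=0x331 blk=51 s=3: L1-HIT | VC [12, 41]
  [9] addr=0x1cd blk=28 s=4: L1-HIT | VC [12, 41]
  [10] addr=0xb4 blk=11 s=3: MISS | VC [12, 41, 51]
  [11] addr=0x13f blk=19 s=3: MISS | VC [12, 41, 51, 11]
  [12] addr=0xb2 blk=11 s=3: VC-HIT | VC [12, 41, 51, 19]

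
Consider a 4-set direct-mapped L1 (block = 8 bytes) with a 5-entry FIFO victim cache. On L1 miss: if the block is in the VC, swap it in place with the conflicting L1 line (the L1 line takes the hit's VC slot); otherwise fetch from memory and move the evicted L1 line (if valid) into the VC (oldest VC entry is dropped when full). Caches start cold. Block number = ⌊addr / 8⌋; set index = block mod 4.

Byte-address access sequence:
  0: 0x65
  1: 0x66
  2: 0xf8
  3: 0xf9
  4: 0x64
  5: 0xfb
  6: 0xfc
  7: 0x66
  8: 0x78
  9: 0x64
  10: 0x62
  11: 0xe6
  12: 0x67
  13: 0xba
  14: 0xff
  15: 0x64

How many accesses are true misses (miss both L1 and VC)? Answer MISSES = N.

  [0] addr=0x65 blk=12 s=0: MISS | VC []
  [1] addr=0x66 blk=12 s=0: L1-HIT | VC []
  [2] addr=0xf8 blk=31 s=3: MISS | VC []
  [3] addr=0xf9 blk=31 s=3: L1-HIT | VC []
  [4] addr=0x64 blk=12 s=0: L1-HIT | VC []
  [5] addr=0xfb blk=31 s=3: L1-HIT | VC []
  [6] addr=0xfc blk=31 s=3: L1-HIT | VC []
  [7] addr=0x66 blk=12 s=0: L1-HIT | VC []
  [8] addr=0x78 blk=15 s=3: MISS | VC [31]
  [9] addr=0x64 blk=12 s=0: L1-HIT | VC [31]
  [10] addr=0x62 blk=12 s=0: L1-HIT | VC [31]
  [11] addr=0xe6 blk=28 s=0: MISS | VC [31, 12]
  [12] addr=0x67 blk=12 s=0: VC-HIT | VC [31, 28]
  [13] addr=0xba blk=23 s=3: MISS | VC [31, 28, 15]
  [14] addr=0xff blk=31 s=3: VC-HIT | VC [23, 28, 15]
  [15] addr=0x64 blk=12 s=0: L1-HIT | VC [23, 28, 15]

MISSES = 5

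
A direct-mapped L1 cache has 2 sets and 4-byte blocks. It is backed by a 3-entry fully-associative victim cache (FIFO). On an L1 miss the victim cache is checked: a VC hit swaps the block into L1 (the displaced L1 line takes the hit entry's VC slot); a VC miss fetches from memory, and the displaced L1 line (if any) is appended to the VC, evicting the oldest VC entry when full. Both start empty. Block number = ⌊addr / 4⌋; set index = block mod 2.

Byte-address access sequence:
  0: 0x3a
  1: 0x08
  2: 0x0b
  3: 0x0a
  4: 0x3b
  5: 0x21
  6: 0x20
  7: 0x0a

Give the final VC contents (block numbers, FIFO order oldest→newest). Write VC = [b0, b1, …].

VC = [8, 14]

0: 0x3a (blk 14, set 0) → MISS  vc=[]
1: 0x8 (blk 2, set 0) → MISS  vc=[14]
2: 0xb (blk 2, set 0) → L1-HIT  vc=[14]
3: 0xa (blk 2, set 0) → L1-HIT  vc=[14]
4: 0x3b (blk 14, set 0) → VC-HIT  vc=[2]
5: 0x21 (blk 8, set 0) → MISS  vc=[2, 14]
6: 0x20 (blk 8, set 0) → L1-HIT  vc=[2, 14]
7: 0xa (blk 2, set 0) → VC-HIT  vc=[8, 14]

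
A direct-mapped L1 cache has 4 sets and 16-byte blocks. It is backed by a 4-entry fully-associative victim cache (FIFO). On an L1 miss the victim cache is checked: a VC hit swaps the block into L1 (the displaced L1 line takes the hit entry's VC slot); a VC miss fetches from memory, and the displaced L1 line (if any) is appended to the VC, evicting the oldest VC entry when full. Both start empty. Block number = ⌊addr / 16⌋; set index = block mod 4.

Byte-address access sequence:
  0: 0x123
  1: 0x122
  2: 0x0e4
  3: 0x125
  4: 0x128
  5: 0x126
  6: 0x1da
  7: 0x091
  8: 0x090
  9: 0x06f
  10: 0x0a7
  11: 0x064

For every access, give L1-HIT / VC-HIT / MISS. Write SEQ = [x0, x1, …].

SEQ = [MISS, L1-HIT, MISS, VC-HIT, L1-HIT, L1-HIT, MISS, MISS, L1-HIT, MISS, MISS, VC-HIT]

  [0] addr=0x123 blk=18 s=2: MISS | VC []
  [1] addr=0x122 blk=18 s=2: L1-HIT | VC []
  [2] addr=0xe4 blk=14 s=2: MISS | VC [18]
  [3] addr=0x125 blk=18 s=2: VC-HIT | VC [14]
  [4] addr=0x128 blk=18 s=2: L1-HIT | VC [14]
  [5] addr=0x126 blk=18 s=2: L1-HIT | VC [14]
  [6] addr=0x1da blk=29 s=1: MISS | VC [14]
  [7] addr=0x91 blk=9 s=1: MISS | VC [14, 29]
  [8] addr=0x90 blk=9 s=1: L1-HIT | VC [14, 29]
  [9] addr=0x6f blk=6 s=2: MISS | VC [14, 29, 18]
  [10] addr=0xa7 blk=10 s=2: MISS | VC [14, 29, 18, 6]
  [11] addr=0x64 blk=6 s=2: VC-HIT | VC [14, 29, 18, 10]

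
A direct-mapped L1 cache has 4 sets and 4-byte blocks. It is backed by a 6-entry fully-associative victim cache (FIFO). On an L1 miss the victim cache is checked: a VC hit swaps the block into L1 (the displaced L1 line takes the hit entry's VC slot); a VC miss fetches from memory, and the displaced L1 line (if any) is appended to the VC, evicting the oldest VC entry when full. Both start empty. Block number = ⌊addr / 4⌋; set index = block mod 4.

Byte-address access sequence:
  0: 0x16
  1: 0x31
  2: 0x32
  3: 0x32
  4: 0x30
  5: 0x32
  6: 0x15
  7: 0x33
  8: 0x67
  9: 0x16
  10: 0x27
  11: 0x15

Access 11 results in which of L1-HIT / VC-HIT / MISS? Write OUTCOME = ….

  [0] addr=0x16 blk=5 s=1: MISS | VC []
  [1] addr=0x31 blk=12 s=0: MISS | VC []
  [2] addr=0x32 blk=12 s=0: L1-HIT | VC []
  [3] addr=0x32 blk=12 s=0: L1-HIT | VC []
  [4] addr=0x30 blk=12 s=0: L1-HIT | VC []
  [5] addr=0x32 blk=12 s=0: L1-HIT | VC []
  [6] addr=0x15 blk=5 s=1: L1-HIT | VC []
  [7] addr=0x33 blk=12 s=0: L1-HIT | VC []
  [8] addr=0x67 blk=25 s=1: MISS | VC [5]
  [9] addr=0x16 blk=5 s=1: VC-HIT | VC [25]
  [10] addr=0x27 blk=9 s=1: MISS | VC [25, 5]
  [11] addr=0x15 blk=5 s=1: VC-HIT | VC [25, 9]

OUTCOME = VC-HIT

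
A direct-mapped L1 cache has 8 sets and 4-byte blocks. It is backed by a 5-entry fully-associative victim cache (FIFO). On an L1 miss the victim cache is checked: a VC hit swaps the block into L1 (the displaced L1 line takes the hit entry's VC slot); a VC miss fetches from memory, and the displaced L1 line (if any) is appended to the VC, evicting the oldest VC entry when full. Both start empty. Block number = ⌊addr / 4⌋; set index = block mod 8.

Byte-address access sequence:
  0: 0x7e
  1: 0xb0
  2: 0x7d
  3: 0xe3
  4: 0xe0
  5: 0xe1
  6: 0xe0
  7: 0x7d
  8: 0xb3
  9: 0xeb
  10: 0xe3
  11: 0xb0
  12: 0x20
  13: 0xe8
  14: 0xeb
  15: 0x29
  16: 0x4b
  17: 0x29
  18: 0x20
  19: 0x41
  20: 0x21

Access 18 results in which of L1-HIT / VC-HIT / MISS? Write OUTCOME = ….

  [0] addr=0x7e blk=31 s=7: MISS | VC []
  [1] addr=0xb0 blk=44 s=4: MISS | VC []
  [2] addr=0x7d blk=31 s=7: L1-HIT | VC []
  [3] addr=0xe3 blk=56 s=0: MISS | VC []
  [4] addr=0xe0 blk=56 s=0: L1-HIT | VC []
  [5] addr=0xe1 blk=56 s=0: L1-HIT | VC []
  [6] addr=0xe0 blk=56 s=0: L1-HIT | VC []
  [7] addr=0x7d blk=31 s=7: L1-HIT | VC []
  [8] addr=0xb3 blk=44 s=4: L1-HIT | VC []
  [9] addr=0xeb blk=58 s=2: MISS | VC []
  [10] addr=0xe3 blk=56 s=0: L1-HIT | VC []
  [11] addr=0xb0 blk=44 s=4: L1-HIT | VC []
  [12] addr=0x20 blk=8 s=0: MISS | VC [56]
  [13] addr=0xe8 blk=58 s=2: L1-HIT | VC [56]
  [14] addr=0xeb blk=58 s=2: L1-HIT | VC [56]
  [15] addr=0x29 blk=10 s=2: MISS | VC [56, 58]
  [16] addr=0x4b blk=18 s=2: MISS | VC [56, 58, 10]
  [17] addr=0x29 blk=10 s=2: VC-HIT | VC [56, 58, 18]
  [18] addr=0x20 blk=8 s=0: L1-HIT | VC [56, 58, 18]
  [19] addr=0x41 blk=16 s=0: MISS | VC [56, 58, 18, 8]
  [20] addr=0x21 blk=8 s=0: VC-HIT | VC [56, 58, 18, 16]

OUTCOME = L1-HIT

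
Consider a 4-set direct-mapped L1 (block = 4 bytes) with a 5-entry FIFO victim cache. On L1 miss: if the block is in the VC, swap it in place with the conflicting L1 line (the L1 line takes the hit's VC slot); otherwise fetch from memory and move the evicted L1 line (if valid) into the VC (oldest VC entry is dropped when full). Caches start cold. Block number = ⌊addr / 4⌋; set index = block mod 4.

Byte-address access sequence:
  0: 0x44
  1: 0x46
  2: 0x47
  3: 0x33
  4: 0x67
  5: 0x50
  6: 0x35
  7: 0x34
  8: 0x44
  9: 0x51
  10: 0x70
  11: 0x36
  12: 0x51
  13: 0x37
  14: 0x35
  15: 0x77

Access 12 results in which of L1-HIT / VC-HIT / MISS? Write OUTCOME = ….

OUTCOME = VC-HIT

#0 0x44→b17/s1 MISS; vc=[]
#1 0x46→b17/s1 L1-HIT; vc=[]
#2 0x47→b17/s1 L1-HIT; vc=[]
#3 0x33→b12/s0 MISS; vc=[]
#4 0x67→b25/s1 MISS; vc=[17]
#5 0x50→b20/s0 MISS; vc=[17,12]
#6 0x35→b13/s1 MISS; vc=[17,12,25]
#7 0x34→b13/s1 L1-HIT; vc=[17,12,25]
#8 0x44→b17/s1 VC-HIT; vc=[13,12,25]
#9 0x51→b20/s0 L1-HIT; vc=[13,12,25]
#10 0x70→b28/s0 MISS; vc=[13,12,25,20]
#11 0x36→b13/s1 VC-HIT; vc=[17,12,25,20]
#12 0x51→b20/s0 VC-HIT; vc=[17,12,25,28]
#13 0x37→b13/s1 L1-HIT; vc=[17,12,25,28]
#14 0x35→b13/s1 L1-HIT; vc=[17,12,25,28]
#15 0x77→b29/s1 MISS; vc=[17,12,25,28,13]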